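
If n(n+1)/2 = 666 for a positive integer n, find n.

36

Set n(n+1)/2 = 666, giving n² + n − 1332 = 0.
The discriminant is 1 + 8·666 = 5329, and √5329 = 73.
So n = (-1 + 73) / 2 = 72/2 = 36.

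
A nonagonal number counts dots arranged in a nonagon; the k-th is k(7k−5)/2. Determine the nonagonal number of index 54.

10071

The 54th nonagonal number is n(7n−5)/2 with n = 54.
54·(7·54 − 5)/2 = 54·373/2 = 10071.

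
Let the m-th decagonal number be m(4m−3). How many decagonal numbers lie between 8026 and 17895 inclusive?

The n-th decagonal number is n(4n−3).
Smallest index with value ≥ 8026: n = 46 (giving 8326).
Largest index with value ≤ 17895: n = 67 (giving 17755).
Indices 46 through 67: 22 terms.

22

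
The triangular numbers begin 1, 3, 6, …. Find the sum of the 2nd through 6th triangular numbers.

Σ i(i+1)/2 = (Σi² + Σi) / 2 over i = 2..6.
Σi = 21 − 1 = 20 and Σi² = 91 − 1 = 90.
(1·90 + 1·20) / 2 = 110/2 = 55.

55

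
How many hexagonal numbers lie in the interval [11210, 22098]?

The n-th hexagonal number is n(2n−1).
Smallest index with value ≥ 11210: n = 76 (giving 11476).
Largest index with value ≤ 22098: n = 105 (giving 21945).
Indices 76 through 105: 30 terms.

30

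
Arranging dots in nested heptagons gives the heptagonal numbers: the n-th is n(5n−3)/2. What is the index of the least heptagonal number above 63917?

161

Solve n(5n−3)/2 > 63917 for integer n.
The largest n with value ≤ 63917 is 160 (since 63760 ≤ 63917 < 64561), so the first above is n = 161, value 64561.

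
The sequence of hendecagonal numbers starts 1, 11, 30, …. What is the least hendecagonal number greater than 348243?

Solve n(9n−7)/2 > 348243 for integer n.
The largest n with value ≤ 348243 is 278 (since 346805 ≤ 348243 < 349308), so the first above is n = 279, value 349308.

349308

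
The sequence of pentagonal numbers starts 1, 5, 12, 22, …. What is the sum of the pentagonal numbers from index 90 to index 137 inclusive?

Σ i(3i−1)/2 = (3Σi² − Σi) / 2 over i = 90..137.
Σi = 9453 − 4005 = 5448 and Σi² = 866525 − 238965 = 627560.
(3·627560 − 1·5448) / 2 = 1877232/2 = 938616.

938616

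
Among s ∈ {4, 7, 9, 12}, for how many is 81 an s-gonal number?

2

s = 4: P(4, 9) = 81. ✓
s = 7: P(7, 6) = 81. ✓
s = 9: P(9, 5) = 75 and P(9, 6) = 111; 81 is not s-gonal.
s = 12: P(12, 4) = 64 and P(12, 5) = 105; 81 is not s-gonal.
Hits: s ∈ {4, 7} → 2.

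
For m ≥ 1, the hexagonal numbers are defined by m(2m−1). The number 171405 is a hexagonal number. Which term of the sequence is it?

293

Set n(2n−1) = 171405, giving 2n² − n − 171405 = 0.
The discriminant is 1 + 8·171405 = 1371241, and √1371241 = 1171.
So n = (1 + 1171) / 4 = 1172/4 = 293.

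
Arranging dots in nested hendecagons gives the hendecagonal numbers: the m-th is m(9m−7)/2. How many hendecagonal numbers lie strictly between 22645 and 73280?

The n-th hendecagonal number is n(9n−7)/2.
Smallest index with value > 22645: n = 72 (giving 23076).
Largest index with value < 73280: n = 127 (giving 72136).
Indices 72 through 127: 56 terms.

56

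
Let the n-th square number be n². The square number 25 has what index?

5

We need n² = 25, so n = √25 = 5.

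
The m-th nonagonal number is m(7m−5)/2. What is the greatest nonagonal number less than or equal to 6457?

Solve n(7n−5)/2 ≤ 6457 for integer n.
n = 43 gives 6364 ≤ 6457, while n = 44 gives 6666 > 6457; so the answer is 6364.

6364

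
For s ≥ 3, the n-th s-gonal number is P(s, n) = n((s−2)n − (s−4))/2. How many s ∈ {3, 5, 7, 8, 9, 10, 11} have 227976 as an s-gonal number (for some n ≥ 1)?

1

s = 3: P(3, 674) = 227475 and P(3, 675) = 228150; 227976 is not s-gonal.
s = 5: P(5, 390) = 227955 and P(5, 391) = 229126; 227976 is not s-gonal.
s = 7: P(7, 302) = 227557 and P(7, 303) = 229068; 227976 is not s-gonal.
s = 8: P(8, 276) = 227976. ✓
s = 9: P(9, 255) = 226950 and P(9, 256) = 228736; 227976 is not s-gonal.
s = 10: P(10, 239) = 227767 and P(10, 240) = 229680; 227976 is not s-gonal.
s = 11: P(11, 225) = 227025 and P(11, 226) = 229051; 227976 is not s-gonal.
Hits: s ∈ {8} → 1.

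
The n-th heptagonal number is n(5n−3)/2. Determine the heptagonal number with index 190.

89965

The 190th heptagonal number is n(5n−3)/2 with n = 190.
190·(5·190 − 3)/2 = 190·947/2 = 89965.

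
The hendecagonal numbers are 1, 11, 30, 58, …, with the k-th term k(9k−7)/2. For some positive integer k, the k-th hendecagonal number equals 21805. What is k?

Set n(9n−7)/2 = 21805, giving 9n² − 7n − 43610 = 0.
The discriminant is 49 + 72·21805 = 1570009, and √1570009 = 1253.
So n = (7 + 1253) / 18 = 1260/18 = 70.

70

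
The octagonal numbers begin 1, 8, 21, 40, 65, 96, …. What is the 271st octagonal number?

271·(3·271 − 2) = 271·811 = 219781.

219781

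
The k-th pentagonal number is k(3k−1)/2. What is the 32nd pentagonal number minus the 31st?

Consecutive pentagonal numbers differ by 3n − 2: here 3·32 − 2 = 94.

94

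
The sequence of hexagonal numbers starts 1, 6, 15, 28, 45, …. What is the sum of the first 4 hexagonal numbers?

50

Σ i(2i−1) = 2Σi² − Σi over i = 1..4.
Σi = 10 and Σi² = 30.
2·30 − 1·10 = 50.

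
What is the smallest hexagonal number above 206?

231

Solve n(2n−1) > 206 for integer n.
The largest n with value ≤ 206 is 10 (since 190 ≤ 206 < 231), so the first above is n = 11, value 231.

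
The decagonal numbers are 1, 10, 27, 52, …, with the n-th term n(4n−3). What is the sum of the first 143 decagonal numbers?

3909048

Σ i(4i−3) = 4Σi² − 3Σi over i = 1..143.
Σi = 10296 and Σi² = 984984.
4·984984 − 3·10296 = 3909048.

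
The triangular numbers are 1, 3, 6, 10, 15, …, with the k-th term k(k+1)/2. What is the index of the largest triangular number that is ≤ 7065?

118

Solve n(n+1)/2 ≤ 7065 for integer n.
n = 118 gives 7021 ≤ 7065, while n = 119 gives 7140 > 7065; so the answer is index 118.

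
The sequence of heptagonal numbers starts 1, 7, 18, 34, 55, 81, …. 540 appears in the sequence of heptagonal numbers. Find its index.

Set n(5n−3)/2 = 540, giving 5n² − 3n − 1080 = 0.
The discriminant is 9 + 40·540 = 21609, and √21609 = 147.
So n = (3 + 147) / 10 = 150/10 = 15.

15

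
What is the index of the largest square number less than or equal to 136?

11

Solve n² ≤ 136 for integer n.
n = 11 gives 121 ≤ 136, while n = 12 gives 144 > 136; so the answer is index 11.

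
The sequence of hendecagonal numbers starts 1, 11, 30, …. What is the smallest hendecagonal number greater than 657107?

658760

Solve n(9n−7)/2 > 657107 for integer n.
The largest n with value ≤ 657107 is 382 (since 655321 ≤ 657107 < 658760), so the first above is n = 383, value 658760.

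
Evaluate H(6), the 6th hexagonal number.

The 6th hexagonal number is n(2n−1) with n = 6.
6·(2·6 − 1) = 6·11 = 66.

66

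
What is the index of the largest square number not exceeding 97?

Solve n² ≤ 97 for integer n.
n = 9 gives 81 ≤ 97, while n = 10 gives 100 > 97; so the answer is index 9.

9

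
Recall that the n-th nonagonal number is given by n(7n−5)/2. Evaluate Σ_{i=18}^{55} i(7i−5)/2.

189715

Σ i(7i−5)/2 = (7Σi² − 5Σi) / 2 over i = 18..55.
Σi = 1540 − 153 = 1387 and Σi² = 56980 − 1785 = 55195.
(7·55195 − 5·1387) / 2 = 379430/2 = 189715.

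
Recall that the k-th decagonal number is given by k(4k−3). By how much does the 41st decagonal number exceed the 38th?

41·(4·41 − 3) = 6601 and 38·(4·38 − 3) = 5662.
Difference: 6601 − 5662 = 939.

939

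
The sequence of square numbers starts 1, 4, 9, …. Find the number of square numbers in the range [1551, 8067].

The n-th square number is n².
Smallest index with value ≥ 1551: n = 40 (giving 1600).
Largest index with value ≤ 8067: n = 89 (giving 7921).
Indices 40 through 89: 50 terms.

50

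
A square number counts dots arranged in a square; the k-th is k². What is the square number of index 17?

The 17th square number is n² with n = 17.
17² = 289.

289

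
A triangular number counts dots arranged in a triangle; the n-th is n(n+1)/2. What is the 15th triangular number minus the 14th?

15

Consecutive triangular numbers differ by n: T_{15} − T_{14} = 15.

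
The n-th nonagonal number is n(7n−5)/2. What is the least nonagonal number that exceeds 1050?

1089

Solve n(7n−5)/2 > 1050 for integer n.
The largest n with value ≤ 1050 is 17 (since 969 ≤ 1050 < 1089), so the first above is n = 18, value 1089.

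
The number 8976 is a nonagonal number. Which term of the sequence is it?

51

Set n(7n−5)/2 = 8976, giving 7n² − 5n − 17952 = 0.
So n = (5 + 709) / 14 = 714/14 = 51.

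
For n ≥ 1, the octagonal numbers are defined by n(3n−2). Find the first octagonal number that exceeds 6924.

7105

Solve n(3n−2) > 6924 for integer n.
The largest n with value ≤ 6924 is 48 (since 6816 ≤ 6924 < 7105), so the first above is n = 49, value 7105.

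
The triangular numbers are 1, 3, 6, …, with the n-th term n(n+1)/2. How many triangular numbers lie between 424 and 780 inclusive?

11

The n-th triangular number is n(n+1)/2.
Smallest index with value ≥ 424: n = 29 (giving 435).
Largest index with value ≤ 780: n = 39 (giving 780).
Indices 29 through 39: 11 terms.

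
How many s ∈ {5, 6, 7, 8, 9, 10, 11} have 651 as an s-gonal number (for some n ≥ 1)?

2

s = 5: P(5, 21) = 651. ✓
s = 6: P(6, 18) = 630 and P(6, 19) = 703; 651 is not s-gonal.
s = 7: P(7, 16) = 616 and P(7, 17) = 697; 651 is not s-gonal.
s = 8: P(8, 15) = 645 and P(8, 16) = 736; 651 is not s-gonal.
s = 9: P(9, 14) = 651. ✓
s = 10: P(10, 13) = 637 and P(10, 14) = 742; 651 is not s-gonal.
s = 11: P(11, 12) = 606 and P(11, 13) = 715; 651 is not s-gonal.
Hits: s ∈ {5, 9} → 2.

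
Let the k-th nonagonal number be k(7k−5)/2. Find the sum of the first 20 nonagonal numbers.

9520

Σ i(7i−5)/2 = (7Σi² − 5Σi) / 2 over i = 1..20.
Σi = 210 and Σi² = 2870.
(7·2870 − 5·210) / 2 = 19040/2 = 9520.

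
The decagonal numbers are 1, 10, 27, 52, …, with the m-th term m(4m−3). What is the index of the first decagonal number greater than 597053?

Solve n(4n−3) > 597053 for integer n.
The largest n with value ≤ 597053 is 386 (since 594826 ≤ 597053 < 597915), so the first above is n = 387, value 597915.

387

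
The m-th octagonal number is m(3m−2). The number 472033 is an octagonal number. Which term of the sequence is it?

Set n(3n−2) = 472033, giving 3n² − 2n − 472033 = 0.
The discriminant is 4 + 12·472033 = 5664400, and √5664400 = 2380.
So n = (2 + 2380) / 6 = 2382/6 = 397.

397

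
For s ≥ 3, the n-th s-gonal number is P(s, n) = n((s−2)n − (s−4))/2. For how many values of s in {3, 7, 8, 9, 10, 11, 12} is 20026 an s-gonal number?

1

s = 3: P(3, 199) = 19900 and P(3, 200) = 20100; 20026 is not s-gonal.
s = 7: P(7, 89) = 19669 and P(7, 90) = 20115; 20026 is not s-gonal.
s = 8: P(8, 82) = 20008 and P(8, 83) = 20501; 20026 is not s-gonal.
s = 9: P(9, 76) = 20026. ✓
s = 10: P(10, 71) = 19951 and P(10, 72) = 20520; 20026 is not s-gonal.
s = 11: P(11, 67) = 19966 and P(11, 68) = 20570; 20026 is not s-gonal.
s = 12: P(12, 63) = 19593 and P(12, 64) = 20224; 20026 is not s-gonal.
Hits: s ∈ {9} → 1.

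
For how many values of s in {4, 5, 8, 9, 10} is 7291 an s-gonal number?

1

s = 4: P(4, 85) = 7225 and P(4, 86) = 7396; 7291 is not s-gonal.
s = 5: P(5, 69) = 7107 and P(5, 70) = 7315; 7291 is not s-gonal.
s = 8: P(8, 49) = 7105 and P(8, 50) = 7400; 7291 is not s-gonal.
s = 9: P(9, 46) = 7291. ✓
s = 10: P(10, 43) = 7267 and P(10, 44) = 7612; 7291 is not s-gonal.
Hits: s ∈ {9} → 1.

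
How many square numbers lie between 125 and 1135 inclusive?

The n-th square number is n².
Smallest index with value ≥ 125: n = 12 (giving 144).
Largest index with value ≤ 1135: n = 33 (giving 1089).
Indices 12 through 33: 22 terms.

22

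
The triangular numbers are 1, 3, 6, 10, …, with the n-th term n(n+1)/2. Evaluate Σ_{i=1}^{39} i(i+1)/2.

10660

Σ i(i+1)/2 = (Σi² + Σi) / 2 over i = 1..39.
Σi = 780 and Σi² = 20540.
(1·20540 + 1·780) / 2 = 21320/2 = 10660.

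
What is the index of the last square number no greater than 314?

17

Solve n² ≤ 314 for integer n.
n = 17 gives 289 ≤ 314, while n = 18 gives 324 > 314; so the answer is index 17.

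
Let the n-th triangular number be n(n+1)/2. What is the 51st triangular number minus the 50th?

51

Consecutive triangular numbers differ by n: T_{51} − T_{50} = 51.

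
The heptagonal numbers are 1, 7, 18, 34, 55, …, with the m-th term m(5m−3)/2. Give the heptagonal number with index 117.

34047

The 117th heptagonal number is n(5n−3)/2 with n = 117.
117·(5·117 − 3)/2 = 117·582/2 = 117·291 = 34047.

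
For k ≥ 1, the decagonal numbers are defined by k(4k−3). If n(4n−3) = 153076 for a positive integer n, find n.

196

Set n(4n−3) = 153076, giving 4n² − 3n − 153076 = 0.
The discriminant is 9 + 16·153076 = 2449225, and √2449225 = 1565.
So n = (3 + 1565) / 8 = 1568/8 = 196.
Check: 196·(4·196 − 3) = 153076. ✓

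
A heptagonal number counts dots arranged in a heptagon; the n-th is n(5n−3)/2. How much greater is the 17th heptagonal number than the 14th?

17·(5·17 − 3)/2 = 697 and 14·(5·14 − 3)/2 = 469.
Difference: 697 − 469 = 228.

228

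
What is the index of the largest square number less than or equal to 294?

Solve n² ≤ 294 for integer n.
n = 17 gives 289 ≤ 294, while n = 18 gives 324 > 294; so the answer is index 17.

17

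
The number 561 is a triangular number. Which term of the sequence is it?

33

Set n(n+1)/2 = 561, giving n² + n − 1122 = 0.
So n = (-1 + 67) / 2 = 66/2 = 33.
Check: 33·34/2 = 561. ✓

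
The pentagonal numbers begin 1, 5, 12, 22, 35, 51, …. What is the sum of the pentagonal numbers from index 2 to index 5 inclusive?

Σ i(3i−1)/2 = (3Σi² − Σi) / 2 over i = 2..5.
Σi = 15 − 1 = 14 and Σi² = 55 − 1 = 54.
(3·54 − 1·14) / 2 = 148/2 = 74.

74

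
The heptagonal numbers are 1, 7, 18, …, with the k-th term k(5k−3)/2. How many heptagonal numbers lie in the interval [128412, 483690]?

The n-th heptagonal number is n(5n−3)/2.
Smallest index with value ≥ 128412: n = 227 (giving 128482).
Largest index with value ≤ 483690: n = 440 (giving 483340).
Indices 227 through 440: 214 terms.

214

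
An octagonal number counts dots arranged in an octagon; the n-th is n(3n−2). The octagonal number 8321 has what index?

53

Set n(3n−2) = 8321, giving 3n² − 2n − 8321 = 0.
The discriminant is 4 + 12·8321 = 99856, and √99856 = 316.
So n = (2 + 316) / 6 = 318/6 = 53.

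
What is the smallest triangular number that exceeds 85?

Solve n(n+1)/2 > 85 for integer n.
The largest n with value ≤ 85 is 12 (since 78 ≤ 85 < 91), so the first above is n = 13, value 91.

91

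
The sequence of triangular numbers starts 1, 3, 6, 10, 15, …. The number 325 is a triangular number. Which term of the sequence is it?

25

Set n(n+1)/2 = 325, giving n² + n − 650 = 0.
The discriminant is 1 + 8·325 = 2601, and √2601 = 51.
So n = (-1 + 51) / 2 = 50/2 = 25.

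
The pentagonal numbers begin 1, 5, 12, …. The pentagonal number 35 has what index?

5

Set n(3n−1)/2 = 35, giving 3n² − n − 70 = 0.
So n = (1 + 29) / 6 = 30/6 = 5.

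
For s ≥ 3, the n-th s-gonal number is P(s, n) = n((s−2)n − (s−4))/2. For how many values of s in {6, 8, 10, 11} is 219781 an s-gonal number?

1

s = 6: P(6, 331) = 218791 and P(6, 332) = 220116; 219781 is not s-gonal.
s = 8: P(8, 271) = 219781. ✓
s = 10: P(10, 234) = 218322 and P(10, 235) = 220195; 219781 is not s-gonal.
s = 11: P(11, 221) = 219011 and P(11, 222) = 221001; 219781 is not s-gonal.
Hits: s ∈ {8} → 1.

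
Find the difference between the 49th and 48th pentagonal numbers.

145

Consecutive pentagonal numbers differ by 3n − 2: here 3·49 − 2 = 145.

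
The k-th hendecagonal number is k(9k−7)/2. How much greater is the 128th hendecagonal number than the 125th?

3405

128·(9·128 − 7)/2 = 73280 and 125·(9·125 − 7)/2 = 69875.
Difference: 73280 − 69875 = 3405.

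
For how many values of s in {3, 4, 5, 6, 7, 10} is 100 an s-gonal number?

s = 3: P(3, 13) = 91 and P(3, 14) = 105; 100 is not s-gonal.
s = 4: P(4, 10) = 100. ✓
s = 5: P(5, 8) = 92 and P(5, 9) = 117; 100 is not s-gonal.
s = 6: P(6, 7) = 91 and P(6, 8) = 120; 100 is not s-gonal.
s = 7: P(7, 6) = 81 and P(7, 7) = 112; 100 is not s-gonal.
s = 10: P(10, 5) = 85 and P(10, 6) = 126; 100 is not s-gonal.
Hits: s ∈ {4} → 1.

1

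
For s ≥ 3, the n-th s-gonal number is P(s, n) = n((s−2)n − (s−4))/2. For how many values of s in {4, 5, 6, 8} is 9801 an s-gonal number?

2

s = 4: P(4, 99) = 9801. ✓
s = 5: P(5, 81) = 9801. ✓
s = 6: P(6, 70) = 9730 and P(6, 71) = 10011; 9801 is not s-gonal.
s = 8: P(8, 57) = 9633 and P(8, 58) = 9976; 9801 is not s-gonal.
Hits: s ∈ {4, 5} → 2.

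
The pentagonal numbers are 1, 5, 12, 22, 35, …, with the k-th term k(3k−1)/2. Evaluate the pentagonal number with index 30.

30·(3·30 − 1)/2 = 30·89/2 = 1335.

1335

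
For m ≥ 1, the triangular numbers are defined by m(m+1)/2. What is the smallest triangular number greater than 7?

10

Solve n(n+1)/2 > 7 for integer n.
The largest n with value ≤ 7 is 3 (since 6 ≤ 7 < 10), so the first above is n = 4, value 10.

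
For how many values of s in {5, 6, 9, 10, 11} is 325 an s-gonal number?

2

s = 5: P(5, 14) = 287 and P(5, 15) = 330; 325 is not s-gonal.
s = 6: P(6, 13) = 325. ✓
s = 9: P(9, 10) = 325. ✓
s = 10: P(10, 9) = 297 and P(10, 10) = 370; 325 is not s-gonal.
s = 11: P(11, 8) = 260 and P(11, 9) = 333; 325 is not s-gonal.
Hits: s ∈ {6, 9} → 2.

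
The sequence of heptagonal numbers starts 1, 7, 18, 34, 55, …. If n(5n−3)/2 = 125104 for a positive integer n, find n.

Set n(5n−3)/2 = 125104, giving 5n² − 3n − 250208 = 0.
The discriminant is 9 + 40·125104 = 5004169, and √5004169 = 2237.
So n = (3 + 2237) / 10 = 2240/10 = 224.
Check: 224·(5·224 − 3)/2 = 125104. ✓

224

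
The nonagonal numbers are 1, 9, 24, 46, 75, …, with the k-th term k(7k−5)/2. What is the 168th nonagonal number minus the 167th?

Consecutive nonagonal numbers differ by 7n − 6: here 7·168 − 6 = 1170.

1170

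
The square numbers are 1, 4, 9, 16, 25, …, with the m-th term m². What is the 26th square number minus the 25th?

51

n² − (n−1)² = 2n − 1, so 26² − 25² = 2·26 − 1 = 51.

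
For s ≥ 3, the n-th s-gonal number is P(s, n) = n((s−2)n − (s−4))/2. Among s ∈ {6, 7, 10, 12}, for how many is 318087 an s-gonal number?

s = 6: P(6, 399) = 318003 and P(6, 400) = 319600; 318087 is not s-gonal.
s = 7: P(7, 357) = 318087. ✓
s = 10: P(10, 282) = 317250 and P(10, 283) = 319507; 318087 is not s-gonal.
s = 12: P(12, 252) = 316512 and P(12, 253) = 319033; 318087 is not s-gonal.
Hits: s ∈ {7} → 1.

1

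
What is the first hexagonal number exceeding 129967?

Solve n(2n−1) > 129967 for integer n.
The largest n with value ≤ 129967 is 255 (since 129795 ≤ 129967 < 130816), so the first above is n = 256, value 130816.

130816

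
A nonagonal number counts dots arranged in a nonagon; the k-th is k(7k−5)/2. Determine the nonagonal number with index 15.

The 15th nonagonal number is n(7n−5)/2 with n = 15.
15·(7·15 − 5)/2 = 15·100/2 = 15·50 = 750.

750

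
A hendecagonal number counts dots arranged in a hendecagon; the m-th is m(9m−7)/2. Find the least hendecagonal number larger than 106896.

107570

Solve n(9n−7)/2 > 106896 for integer n.
The largest n with value ≤ 106896 is 154 (since 106183 ≤ 106896 < 107570), so the first above is n = 155, value 107570.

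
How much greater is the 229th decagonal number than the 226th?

229·(4·229 − 3) = 209077 and 226·(4·226 − 3) = 203626.
Difference: 209077 − 203626 = 5451.

5451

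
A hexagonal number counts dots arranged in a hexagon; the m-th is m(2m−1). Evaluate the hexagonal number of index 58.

The 58th hexagonal number is n(2n−1) with n = 58.
58·(2·58 − 1) = 58·115 = 6670.

6670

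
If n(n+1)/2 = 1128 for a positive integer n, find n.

47

Set n(n+1)/2 = 1128, giving n² + n − 2256 = 0.
The discriminant is 1 + 8·1128 = 9025, and √9025 = 95.
So n = (-1 + 95) / 2 = 94/2 = 47.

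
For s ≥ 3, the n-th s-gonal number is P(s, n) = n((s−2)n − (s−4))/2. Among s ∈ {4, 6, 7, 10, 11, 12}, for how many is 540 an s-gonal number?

2

s = 4: P(4, 23) = 529 and P(4, 24) = 576; 540 is not s-gonal.
s = 6: P(6, 16) = 496 and P(6, 17) = 561; 540 is not s-gonal.
s = 7: P(7, 15) = 540. ✓
s = 10: P(10, 12) = 540. ✓
s = 11: P(11, 11) = 506 and P(11, 12) = 606; 540 is not s-gonal.
s = 12: P(12, 10) = 460 and P(12, 11) = 561; 540 is not s-gonal.
Hits: s ∈ {7, 10} → 2.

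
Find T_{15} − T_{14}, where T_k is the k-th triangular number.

15

Consecutive triangular numbers differ by n: T_{15} − T_{14} = 15.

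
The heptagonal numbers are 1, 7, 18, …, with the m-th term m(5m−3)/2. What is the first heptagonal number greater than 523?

Solve n(5n−3)/2 > 523 for integer n.
The largest n with value ≤ 523 is 14 (since 469 ≤ 523 < 540), so the first above is n = 15, value 540.

540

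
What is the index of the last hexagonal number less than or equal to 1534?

Solve n(2n−1) ≤ 1534 for integer n.
n = 27 gives 1431 ≤ 1534, while n = 28 gives 1540 > 1534; so the answer is index 27.

27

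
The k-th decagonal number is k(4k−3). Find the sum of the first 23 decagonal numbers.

Σ i(4i−3) = 4Σi² − 3Σi over i = 1..23.
Σi = 276 and Σi² = 4324.
4·4324 − 3·276 = 16468.

16468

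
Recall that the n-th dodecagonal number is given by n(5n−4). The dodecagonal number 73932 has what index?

122

Set n(5n−4) = 73932, giving 5n² − 4n − 73932 = 0.
The discriminant is 16 + 20·73932 = 1478656, and √1478656 = 1216.
So n = (4 + 1216) / 10 = 1220/10 = 122.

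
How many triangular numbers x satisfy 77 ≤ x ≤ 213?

9

The n-th triangular number is n(n+1)/2.
Smallest index with value ≥ 77: n = 12 (giving 78).
Largest index with value ≤ 213: n = 20 (giving 210).
Indices 12 through 20: 9 terms.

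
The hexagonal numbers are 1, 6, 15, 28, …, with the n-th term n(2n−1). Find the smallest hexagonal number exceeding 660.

Solve n(2n−1) > 660 for integer n.
The largest n with value ≤ 660 is 18 (since 630 ≤ 660 < 703), so the first above is n = 19, value 703.

703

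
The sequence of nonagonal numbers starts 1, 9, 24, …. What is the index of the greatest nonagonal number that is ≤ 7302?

Solve n(7n−5)/2 ≤ 7302 for integer n.
n = 46 gives 7291 ≤ 7302, while n = 47 gives 7614 > 7302; so the answer is index 46.

46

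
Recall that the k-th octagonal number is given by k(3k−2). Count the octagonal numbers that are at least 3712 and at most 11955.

The n-th octagonal number is n(3n−2).
Smallest index with value ≥ 3712: n = 36 (giving 3816).
Largest index with value ≤ 11955: n = 63 (giving 11781).
Indices 36 through 63: 28 terms.

28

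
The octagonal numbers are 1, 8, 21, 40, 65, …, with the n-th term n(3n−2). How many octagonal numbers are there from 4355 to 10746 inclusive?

The n-th octagonal number is n(3n−2).
Smallest index with value ≥ 4355: n = 39 (giving 4485).
Largest index with value ≤ 10746: n = 60 (giving 10680).
Indices 39 through 60: 22 terms.

22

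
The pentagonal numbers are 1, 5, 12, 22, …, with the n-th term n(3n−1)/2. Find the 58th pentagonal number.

5017

58·(3·58 − 1)/2 = 58·173/2 = 5017.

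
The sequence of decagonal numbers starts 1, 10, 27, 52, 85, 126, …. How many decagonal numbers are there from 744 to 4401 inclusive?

The n-th decagonal number is n(4n−3).
Smallest index with value ≥ 744: n = 15 (giving 855).
Largest index with value ≤ 4401: n = 33 (giving 4257).
Indices 15 through 33: 19 terms.

19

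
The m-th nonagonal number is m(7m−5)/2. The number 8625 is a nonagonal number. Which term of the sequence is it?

50

Set n(7n−5)/2 = 8625, giving 7n² − 5n − 17250 = 0.
So n = (5 + 695) / 14 = 700/14 = 50.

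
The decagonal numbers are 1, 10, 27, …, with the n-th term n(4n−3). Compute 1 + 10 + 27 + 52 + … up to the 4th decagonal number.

90

Σ i(4i−3) = 4Σi² − 3Σi over i = 1..4.
Σi = 10 and Σi² = 30.
4·30 − 3·10 = 90.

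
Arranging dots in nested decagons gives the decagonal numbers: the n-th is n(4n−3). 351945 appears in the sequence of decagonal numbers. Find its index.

Set n(4n−3) = 351945, giving 4n² − 3n − 351945 = 0.
So n = (3 + 2373) / 8 = 2376/8 = 297.
Check: 297·(4·297 − 3) = 351945. ✓

297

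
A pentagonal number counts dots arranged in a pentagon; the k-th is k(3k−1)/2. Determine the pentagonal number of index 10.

10·(3·10 − 1)/2 = 10·29/2 = 145.

145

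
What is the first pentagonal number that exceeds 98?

Solve n(3n−1)/2 > 98 for integer n.
The largest n with value ≤ 98 is 8 (since 92 ≤ 98 < 117), so the first above is n = 9, value 117.

117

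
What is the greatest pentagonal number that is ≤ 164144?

Solve n(3n−1)/2 ≤ 164144 for integer n.
n = 330 gives 163185 ≤ 164144, while n = 331 gives 164176 > 164144; so the answer is 163185.

163185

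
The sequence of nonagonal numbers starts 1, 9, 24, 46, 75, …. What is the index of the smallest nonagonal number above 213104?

248

Solve n(7n−5)/2 > 213104 for integer n.
The largest n with value ≤ 213104 is 247 (since 212914 ≤ 213104 < 214644), so the first above is n = 248, value 214644.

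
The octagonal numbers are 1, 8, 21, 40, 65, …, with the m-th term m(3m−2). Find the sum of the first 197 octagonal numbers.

Σ i(3i−2) = 3Σi² − 2Σi over i = 1..197.
Σi = 19503 and Σi² = 2567895.
3·2567895 − 2·19503 = 7664679.

7664679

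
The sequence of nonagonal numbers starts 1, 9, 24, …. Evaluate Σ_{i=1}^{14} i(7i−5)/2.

3290

Σ i(7i−5)/2 = (7Σi² − 5Σi) / 2 over i = 1..14.
Σi = 105 and Σi² = 1015.
(7·1015 − 5·105) / 2 = 6580/2 = 3290.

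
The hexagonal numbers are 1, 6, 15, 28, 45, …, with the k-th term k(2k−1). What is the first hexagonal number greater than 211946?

212226

Solve n(2n−1) > 211946 for integer n.
The largest n with value ≤ 211946 is 325 (since 210925 ≤ 211946 < 212226), so the first above is n = 326, value 212226.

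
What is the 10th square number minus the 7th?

10² = 100 and 7² = 49.
Difference: 100 − 49 = 51.

51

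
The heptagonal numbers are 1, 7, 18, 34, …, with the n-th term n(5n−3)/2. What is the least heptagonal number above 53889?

Solve n(5n−3)/2 > 53889 for integer n.
The largest n with value ≤ 53889 is 147 (since 53802 ≤ 53889 < 54538), so the first above is n = 148, value 54538.

54538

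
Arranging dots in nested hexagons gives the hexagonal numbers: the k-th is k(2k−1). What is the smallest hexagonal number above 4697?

4753

Solve n(2n−1) > 4697 for integer n.
The largest n with value ≤ 4697 is 48 (since 4560 ≤ 4697 < 4753), so the first above is n = 49, value 4753.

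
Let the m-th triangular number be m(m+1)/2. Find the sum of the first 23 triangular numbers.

2300

Σ i(i+1)/2 = (Σi² + Σi) / 2 over i = 1..23.
Σi = 276 and Σi² = 4324.
(1·4324 + 1·276) / 2 = 4600/2 = 2300.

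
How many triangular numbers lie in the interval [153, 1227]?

The n-th triangular number is n(n+1)/2.
Smallest index with value ≥ 153: n = 17 (giving 153).
Largest index with value ≤ 1227: n = 49 (giving 1225).
Indices 17 through 49: 33 terms.

33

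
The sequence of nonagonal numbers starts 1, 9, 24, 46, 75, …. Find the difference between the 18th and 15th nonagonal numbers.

18·(7·18 − 5)/2 = 1089 and 15·(7·15 − 5)/2 = 750.
Difference: 1089 − 750 = 339.

339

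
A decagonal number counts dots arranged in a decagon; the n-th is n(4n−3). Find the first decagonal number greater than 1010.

1105

Solve n(4n−3) > 1010 for integer n.
The largest n with value ≤ 1010 is 16 (since 976 ≤ 1010 < 1105), so the first above is n = 17, value 1105.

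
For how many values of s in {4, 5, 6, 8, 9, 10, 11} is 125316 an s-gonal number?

s = 4: P(4, 354) = 125316. ✓
s = 5: P(5, 289) = 125137 and P(5, 290) = 126005; 125316 is not s-gonal.
s = 6: P(6, 250) = 124750 and P(6, 251) = 125751; 125316 is not s-gonal.
s = 8: P(8, 204) = 124440 and P(8, 205) = 125665; 125316 is not s-gonal.
s = 9: P(9, 189) = 124551 and P(9, 190) = 125875; 125316 is not s-gonal.
s = 10: P(10, 177) = 124785 and P(10, 178) = 126202; 125316 is not s-gonal.
s = 11: P(11, 167) = 124916 and P(11, 168) = 126420; 125316 is not s-gonal.
Hits: s ∈ {4} → 1.

1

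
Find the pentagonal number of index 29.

The 29th pentagonal number is n(3n−1)/2 with n = 29.
29·(3·29 − 1)/2 = 29·86/2 = 29·43 = 1247.

1247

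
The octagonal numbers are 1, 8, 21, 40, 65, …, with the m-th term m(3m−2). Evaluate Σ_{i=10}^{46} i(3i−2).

97606

Σ i(3i−2) = 3Σi² − 2Σi over i = 10..46.
Σi = 1081 − 45 = 1036 and Σi² = 33511 − 285 = 33226.
3·33226 − 2·1036 = 97606.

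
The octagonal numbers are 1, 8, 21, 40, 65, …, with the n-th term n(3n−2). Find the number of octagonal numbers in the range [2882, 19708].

The n-th octagonal number is n(3n−2).
Smallest index with value ≥ 2882: n = 32 (giving 3008).
Largest index with value ≤ 19708: n = 81 (giving 19521).
Indices 32 through 81: 50 terms.

50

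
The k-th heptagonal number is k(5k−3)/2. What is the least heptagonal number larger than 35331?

35820

Solve n(5n−3)/2 > 35331 for integer n.
The largest n with value ≤ 35331 is 119 (since 35224 ≤ 35331 < 35820), so the first above is n = 120, value 35820.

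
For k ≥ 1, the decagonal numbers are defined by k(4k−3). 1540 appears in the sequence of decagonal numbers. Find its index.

Set n(4n−3) = 1540, giving 4n² − 3n − 1540 = 0.
The discriminant is 9 + 16·1540 = 24649, and √24649 = 157.
So n = (3 + 157) / 8 = 160/8 = 20.

20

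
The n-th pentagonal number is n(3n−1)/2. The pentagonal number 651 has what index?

21

Set n(3n−1)/2 = 651, giving 3n² − n − 1302 = 0.
The discriminant is 1 + 24·651 = 15625, and √15625 = 125.
So n = (1 + 125) / 6 = 126/6 = 21.
Check: 21·(3·21 − 1)/2 = 651. ✓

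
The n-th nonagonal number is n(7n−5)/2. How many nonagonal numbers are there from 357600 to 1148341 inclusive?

The n-th nonagonal number is n(7n−5)/2.
Smallest index with value ≥ 357600: n = 320 (giving 357600).
Largest index with value ≤ 1148341: n = 573 (giving 1147719).
Indices 320 through 573: 254 terms.

254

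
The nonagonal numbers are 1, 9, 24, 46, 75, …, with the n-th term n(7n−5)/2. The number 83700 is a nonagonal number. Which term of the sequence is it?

Set n(7n−5)/2 = 83700, giving 7n² − 5n − 167400 = 0.
So n = (5 + 2165) / 14 = 2170/14 = 155.
Check: 155·(7·155 − 5)/2 = 83700. ✓

155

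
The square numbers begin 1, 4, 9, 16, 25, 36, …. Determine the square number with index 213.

45369

The 213th square number is n² with n = 213.
213² = 45369.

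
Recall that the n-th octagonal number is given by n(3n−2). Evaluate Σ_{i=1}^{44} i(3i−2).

86130

Σ i(3i−2) = 3Σi² − 2Σi over i = 1..44.
Σi = 990 and Σi² = 29370.
3·29370 − 2·990 = 86130.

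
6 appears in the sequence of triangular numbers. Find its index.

3

Set n(n+1)/2 = 6, giving n² + n − 12 = 0.
The discriminant is 1 + 8·6 = 49, and √49 = 7.
So n = (-1 + 7) / 2 = 6/2 = 3.
Check: 3·4/2 = 6. ✓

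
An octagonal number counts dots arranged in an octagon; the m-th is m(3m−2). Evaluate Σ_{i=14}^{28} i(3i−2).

Σ i(3i−2) = 3Σi² − 2Σi over i = 14..28.
Σi = 406 − 91 = 315 and Σi² = 7714 − 819 = 6895.
3·6895 − 2·315 = 20055.

20055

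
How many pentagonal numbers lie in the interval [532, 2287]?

21

The n-th pentagonal number is n(3n−1)/2.
Smallest index with value ≥ 532: n = 19 (giving 532).
Largest index with value ≤ 2287: n = 39 (giving 2262).
Indices 19 through 39: 21 terms.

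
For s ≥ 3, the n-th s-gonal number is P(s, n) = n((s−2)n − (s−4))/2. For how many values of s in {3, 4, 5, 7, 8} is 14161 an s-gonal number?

s = 3: P(3, 167) = 14028 and P(3, 168) = 14196; 14161 is not s-gonal.
s = 4: P(4, 119) = 14161. ✓
s = 5: P(5, 97) = 14065 and P(5, 98) = 14357; 14161 is not s-gonal.
s = 7: P(7, 75) = 13950 and P(7, 76) = 14326; 14161 is not s-gonal.
s = 8: P(8, 69) = 14145 and P(8, 70) = 14560; 14161 is not s-gonal.
Hits: s ∈ {4} → 1.

1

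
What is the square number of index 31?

961

The 31st square number is n² with n = 31.
31² = 961.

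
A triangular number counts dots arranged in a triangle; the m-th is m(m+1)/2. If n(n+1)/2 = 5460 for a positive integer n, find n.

Set n(n+1)/2 = 5460, giving n² + n − 10920 = 0.
So n = (-1 + 209) / 2 = 208/2 = 104.
Check: 104·105/2 = 5460. ✓

104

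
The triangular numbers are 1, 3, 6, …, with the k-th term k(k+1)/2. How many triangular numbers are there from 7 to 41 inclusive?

5

The n-th triangular number is n(n+1)/2.
Smallest index with value ≥ 7: n = 4 (giving 10).
Largest index with value ≤ 41: n = 8 (giving 36).
Indices 4 through 8: 5 terms.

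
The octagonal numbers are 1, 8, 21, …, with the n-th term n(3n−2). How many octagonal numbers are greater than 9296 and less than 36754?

The n-th octagonal number is n(3n−2).
Smallest index with value > 9296: n = 57 (giving 9633).
Largest index with value < 36754: n = 111 (giving 36741).
Indices 57 through 111: 55 terms.

55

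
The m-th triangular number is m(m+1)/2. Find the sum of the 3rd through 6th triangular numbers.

52

Σ i(i+1)/2 = (Σi² + Σi) / 2 over i = 3..6.
Σi = 21 − 3 = 18 and Σi² = 91 − 5 = 86.
(1·86 + 1·18) / 2 = 104/2 = 52.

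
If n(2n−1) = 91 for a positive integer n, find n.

7

Set n(2n−1) = 91, giving 2n² − n − 91 = 0.
The discriminant is 1 + 8·91 = 729, and √729 = 27.
So n = (1 + 27) / 4 = 28/4 = 7.
Check: 7·(2·7 − 1) = 91. ✓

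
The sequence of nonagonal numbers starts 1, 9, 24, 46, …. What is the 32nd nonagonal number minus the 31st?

218

Consecutive nonagonal numbers differ by 7n − 6: here 7·32 − 6 = 218.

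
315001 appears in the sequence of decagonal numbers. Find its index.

281

Set n(4n−3) = 315001, giving 4n² − 3n − 315001 = 0.
The discriminant is 9 + 16·315001 = 5040025, and √5040025 = 2245.
So n = (3 + 2245) / 8 = 2248/8 = 281.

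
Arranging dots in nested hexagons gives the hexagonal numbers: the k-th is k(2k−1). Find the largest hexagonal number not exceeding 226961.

226801

Solve n(2n−1) ≤ 226961 for integer n.
n = 337 gives 226801 ≤ 226961, while n = 338 gives 228150 > 226961; so the answer is 226801.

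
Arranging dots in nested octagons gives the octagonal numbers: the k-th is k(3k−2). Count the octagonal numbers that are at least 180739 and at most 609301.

206

The n-th octagonal number is n(3n−2).
Smallest index with value ≥ 180739: n = 246 (giving 181056).
Largest index with value ≤ 609301: n = 451 (giving 609301).
Indices 246 through 451: 206 terms.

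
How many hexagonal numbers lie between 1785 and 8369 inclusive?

The n-th hexagonal number is n(2n−1).
Smallest index with value ≥ 1785: n = 31 (giving 1891).
Largest index with value ≤ 8369: n = 64 (giving 8128).
Indices 31 through 64: 34 terms.

34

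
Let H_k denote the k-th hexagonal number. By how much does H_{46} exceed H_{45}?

Consecutive hexagonal numbers differ by 4n − 3: here 4·46 − 3 = 181.

181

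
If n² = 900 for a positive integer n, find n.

30

We need n² = 900, so n = √900 = 30.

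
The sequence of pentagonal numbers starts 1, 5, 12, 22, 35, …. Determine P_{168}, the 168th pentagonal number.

42252

The 168th pentagonal number is n(3n−1)/2 with n = 168.
168·(3·168 − 1)/2 = 168·503/2 = 42252.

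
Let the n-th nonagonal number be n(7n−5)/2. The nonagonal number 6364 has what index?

43

Set n(7n−5)/2 = 6364, giving 7n² − 5n − 12728 = 0.
The discriminant is 25 + 56·6364 = 356409, and √356409 = 597.
So n = (5 + 597) / 14 = 602/14 = 43.
Check: 43·(7·43 − 5)/2 = 6364. ✓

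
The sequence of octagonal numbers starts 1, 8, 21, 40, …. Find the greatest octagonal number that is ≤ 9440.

9296

Solve n(3n−2) ≤ 9440 for integer n.
n = 56 gives 9296 ≤ 9440, while n = 57 gives 9633 > 9440; so the answer is 9296.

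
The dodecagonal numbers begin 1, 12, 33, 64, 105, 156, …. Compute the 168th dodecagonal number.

The 168th dodecagonal number is n(5n−4) with n = 168.
168·(5·168 − 4) = 168·836 = 140448.

140448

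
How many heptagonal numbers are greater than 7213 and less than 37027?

67

The n-th heptagonal number is n(5n−3)/2.
Smallest index with value > 7213: n = 55 (giving 7480).
Largest index with value < 37027: n = 121 (giving 36421).
Indices 55 through 121: 67 terms.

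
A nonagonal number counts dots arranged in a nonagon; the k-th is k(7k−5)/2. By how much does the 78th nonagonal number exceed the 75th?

1599

78·(7·78 − 5)/2 = 21099 and 75·(7·75 − 5)/2 = 19500.
Difference: 21099 − 19500 = 1599.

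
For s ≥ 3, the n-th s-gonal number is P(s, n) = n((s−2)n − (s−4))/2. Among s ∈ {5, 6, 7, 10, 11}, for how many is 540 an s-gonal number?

2

s = 5: P(5, 19) = 532 and P(5, 20) = 590; 540 is not s-gonal.
s = 6: P(6, 16) = 496 and P(6, 17) = 561; 540 is not s-gonal.
s = 7: P(7, 15) = 540. ✓
s = 10: P(10, 12) = 540. ✓
s = 11: P(11, 11) = 506 and P(11, 12) = 606; 540 is not s-gonal.
Hits: s ∈ {7, 10} → 2.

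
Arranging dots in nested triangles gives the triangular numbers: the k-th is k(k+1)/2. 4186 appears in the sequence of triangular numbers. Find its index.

91

Set n(n+1)/2 = 4186, giving n² + n − 8372 = 0.
The discriminant is 1 + 8·4186 = 33489, and √33489 = 183.
So n = (-1 + 183) / 2 = 182/2 = 91.
Check: 91·92/2 = 4186. ✓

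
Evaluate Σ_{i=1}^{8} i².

Σ_{i=1}^{8} i² = 8·9·17/6 = 204.

204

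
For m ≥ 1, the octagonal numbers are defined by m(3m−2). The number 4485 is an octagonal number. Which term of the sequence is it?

Set n(3n−2) = 4485, giving 3n² − 2n − 4485 = 0.
The discriminant is 4 + 12·4485 = 53824, and √53824 = 232.
So n = (2 + 232) / 6 = 234/6 = 39.

39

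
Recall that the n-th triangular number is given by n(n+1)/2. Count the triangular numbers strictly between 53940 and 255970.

387

The n-th triangular number is n(n+1)/2.
Smallest index with value > 53940: n = 328 (giving 53956).
Largest index with value < 255970: n = 714 (giving 255255).
Indices 328 through 714: 387 terms.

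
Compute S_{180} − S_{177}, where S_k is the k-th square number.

1071

180² = 32400 and 177² = 31329.
Difference: 32400 − 31329 = 1071.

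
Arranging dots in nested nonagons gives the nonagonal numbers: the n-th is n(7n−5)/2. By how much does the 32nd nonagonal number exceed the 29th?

633

32·(7·32 − 5)/2 = 3504 and 29·(7·29 − 5)/2 = 2871.
Difference: 3504 − 2871 = 633.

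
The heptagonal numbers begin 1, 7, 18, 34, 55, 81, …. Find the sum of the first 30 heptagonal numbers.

22940

Σ i(5i−3)/2 = (5Σi² − 3Σi) / 2 over i = 1..30.
Σi = 465 and Σi² = 9455.
(5·9455 − 3·465) / 2 = 45880/2 = 22940.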